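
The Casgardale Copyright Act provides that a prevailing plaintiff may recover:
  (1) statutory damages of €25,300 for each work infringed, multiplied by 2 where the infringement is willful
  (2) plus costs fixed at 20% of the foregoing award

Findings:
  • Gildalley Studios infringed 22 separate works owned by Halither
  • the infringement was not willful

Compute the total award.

Statutory damages: 22 × €25,300 = €556,600
Infringement not willful: no ×2 enhancement.
Costs: 20% of €556,600 = €111,320
Award plus costs: €556,600 + €111,320 = €667,920

€667,920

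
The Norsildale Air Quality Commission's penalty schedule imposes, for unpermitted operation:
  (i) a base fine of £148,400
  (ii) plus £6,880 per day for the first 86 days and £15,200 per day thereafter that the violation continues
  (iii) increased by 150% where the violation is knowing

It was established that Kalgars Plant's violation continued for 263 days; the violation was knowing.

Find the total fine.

Civil penalty: £8,576,200

First 86 days: 86 × £6,880 = £591,680
Remaining days: (263 − 86) × £15,200 = £2,690,400
Per-day component: £591,680 + £2,690,400 = £3,282,080
Base plus per-day: £148,400 + £3,282,080 = £3,430,480
Enhancement: 150% of £3,430,480 = £5,145,720
Enhanced fine: £3,430,480 + £5,145,720 = £8,576,200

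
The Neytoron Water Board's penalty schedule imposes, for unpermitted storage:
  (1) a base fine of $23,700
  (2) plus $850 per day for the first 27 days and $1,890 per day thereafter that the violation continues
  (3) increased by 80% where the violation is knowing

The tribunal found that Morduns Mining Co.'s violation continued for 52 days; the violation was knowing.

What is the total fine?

First 27 days: 27 × $850 = $22,950
Remaining days: (52 − 27) × $1,890 = $47,250
Per-day component: $22,950 + $47,250 = $70,200
Base plus per-day: $23,700 + $70,200 = $93,900
Enhancement: 80% of $93,900 = $75,120
Enhanced fine: $93,900 + $75,120 = $169,020

$169,020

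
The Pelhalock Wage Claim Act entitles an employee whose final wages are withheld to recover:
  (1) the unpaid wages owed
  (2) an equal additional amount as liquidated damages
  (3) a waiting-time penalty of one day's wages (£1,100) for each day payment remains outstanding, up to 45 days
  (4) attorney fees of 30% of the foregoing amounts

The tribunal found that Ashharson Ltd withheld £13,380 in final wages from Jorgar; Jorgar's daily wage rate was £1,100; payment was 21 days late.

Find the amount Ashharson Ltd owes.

£64,818

Liquidated damages (equal amount): £13,380
Penalty days: min(21, 45) = 21
Waiting-time penalty: 21 × £1,100 = £23,100
Subtotal: £13,380 + £13,380 + £23,100 = £49,860
Attorney fees: 30% of £49,860 = £14,958
Total award: £49,860 + £14,958 = £64,818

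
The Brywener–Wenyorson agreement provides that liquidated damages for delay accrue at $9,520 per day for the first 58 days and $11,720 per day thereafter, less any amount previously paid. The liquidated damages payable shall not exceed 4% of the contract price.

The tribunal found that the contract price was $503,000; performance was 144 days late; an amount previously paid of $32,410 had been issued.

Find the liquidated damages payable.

First 58 days: 58 × $9,520 = $552,160
Remaining days: (144 − 58) × $11,720 = $1,007,920
Accrued per-day damages: $552,160 + $1,007,920 = $1,560,080
Less amount previously paid: $1,560,080 − $32,410 = $1,527,670
Cap: 4% of $503,000 = $20,120
Cap at $20,120: $1,527,670 exceeds the cap → $20,120

$20,120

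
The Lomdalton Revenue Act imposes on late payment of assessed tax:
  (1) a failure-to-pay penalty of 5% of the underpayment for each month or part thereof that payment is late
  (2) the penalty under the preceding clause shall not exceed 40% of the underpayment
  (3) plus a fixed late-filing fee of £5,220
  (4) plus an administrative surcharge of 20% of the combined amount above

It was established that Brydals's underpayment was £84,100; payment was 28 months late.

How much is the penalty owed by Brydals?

£46,632

Accrued rate: 5% × 28 = 140%, capped at 40% → 40%
Failure-to-pay penalty: 40% of £84,100 = £33,640
Penalty before surcharge: £33,640 + £5,220 = £38,860
Administrative surcharge: 20% of £38,860 = £7,772
Total penalty: £38,860 + £7,772 = £46,632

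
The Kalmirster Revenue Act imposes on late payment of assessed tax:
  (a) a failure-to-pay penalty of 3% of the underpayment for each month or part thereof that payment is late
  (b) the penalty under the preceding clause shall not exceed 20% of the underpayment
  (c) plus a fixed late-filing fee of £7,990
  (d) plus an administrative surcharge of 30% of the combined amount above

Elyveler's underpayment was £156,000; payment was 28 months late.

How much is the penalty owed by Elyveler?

Penalty: £50,947

Accrued rate: 3% × 28 = 84%, capped at 20% → 20%
Failure-to-pay penalty: 20% of £156,000 = £31,200
Penalty before surcharge: £31,200 + £7,990 = £39,190
Administrative surcharge: 30% of £39,190 = £11,757
Total penalty: £39,190 + £11,757 = £50,947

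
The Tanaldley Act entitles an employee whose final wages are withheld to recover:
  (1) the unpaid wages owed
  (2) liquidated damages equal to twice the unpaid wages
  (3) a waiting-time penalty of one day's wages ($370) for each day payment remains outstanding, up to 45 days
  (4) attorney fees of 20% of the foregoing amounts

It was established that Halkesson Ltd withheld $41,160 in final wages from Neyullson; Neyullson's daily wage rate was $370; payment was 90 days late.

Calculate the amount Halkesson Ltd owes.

Doubled: 2 × $41,160 = $82,320
Penalty days: min(90, 45) = 45
Waiting-time penalty: 45 × $370 = $16,650
Subtotal: $41,160 + $82,320 + $16,650 = $140,130
Attorney fees: 20% of $140,130 = $28,026
Total award: $140,130 + $28,026 = $168,156

$168,156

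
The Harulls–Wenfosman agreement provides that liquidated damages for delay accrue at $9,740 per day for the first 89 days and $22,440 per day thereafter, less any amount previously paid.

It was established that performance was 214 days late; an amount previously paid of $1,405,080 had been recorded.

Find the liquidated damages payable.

First 89 days: 89 × $9,740 = $866,860
Remaining days: (214 − 89) × $22,440 = $2,805,000
Accrued per-day damages: $866,860 + $2,805,000 = $3,671,860
Less amount previously paid: $3,671,860 − $1,405,080 = $2,266,780

$2,266,780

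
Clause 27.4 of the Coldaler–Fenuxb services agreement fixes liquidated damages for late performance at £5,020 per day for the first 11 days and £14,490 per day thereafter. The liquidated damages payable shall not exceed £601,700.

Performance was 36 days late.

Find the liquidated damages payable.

First 11 days: 11 × £5,020 = £55,220
Remaining days: (36 − 11) × £14,490 = £362,250
Accrued per-day damages: £55,220 + £362,250 = £417,470
Cap at £601,700: £417,470 is within the cap, no reduction.

£417,470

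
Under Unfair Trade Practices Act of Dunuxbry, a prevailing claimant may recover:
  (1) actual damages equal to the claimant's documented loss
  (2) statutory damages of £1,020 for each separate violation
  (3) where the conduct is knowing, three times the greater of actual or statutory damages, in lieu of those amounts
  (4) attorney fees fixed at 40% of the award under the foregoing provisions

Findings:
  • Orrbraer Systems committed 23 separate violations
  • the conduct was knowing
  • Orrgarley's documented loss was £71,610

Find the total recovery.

£300,762

Statutory damages: 23 × £1,020 = £23,460
Greater of actual damages (£71,610) or statutory damages (£23,460): £71,610
Trebled: 3 × £71,610 = £214,830
Attorney fees: 40% of £214,830 = £85,932
Total recovery: £214,830 + £85,932 = £300,762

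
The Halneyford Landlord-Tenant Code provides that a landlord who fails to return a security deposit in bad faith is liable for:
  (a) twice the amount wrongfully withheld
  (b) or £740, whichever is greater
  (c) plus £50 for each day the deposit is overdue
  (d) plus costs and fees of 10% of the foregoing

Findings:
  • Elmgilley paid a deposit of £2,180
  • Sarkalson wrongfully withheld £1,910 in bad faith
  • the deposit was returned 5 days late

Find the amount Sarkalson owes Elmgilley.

£4,477

Doubled: 2 × £1,910 = £3,820
Minimum £740: £3,820 meets the minimum, no increase.
Late-return penalty: 5 × £50 = £250
Damages plus late penalty: £3,820 + £250 = £4,070
Costs and fees: 10% of £4,070 = £407
Total recovery: £4,070 + £407 = £4,477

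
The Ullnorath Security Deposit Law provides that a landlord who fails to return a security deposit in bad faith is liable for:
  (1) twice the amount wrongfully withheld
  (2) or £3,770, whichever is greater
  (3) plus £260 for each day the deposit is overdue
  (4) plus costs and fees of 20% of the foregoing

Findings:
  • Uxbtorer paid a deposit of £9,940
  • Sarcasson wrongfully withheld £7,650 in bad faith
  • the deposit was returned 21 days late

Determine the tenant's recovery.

Doubled: 2 × £7,650 = £15,300
Minimum £3,770: £15,300 meets the minimum, no increase.
Late-return penalty: 21 × £260 = £5,460
Damages plus late penalty: £15,300 + £5,460 = £20,760
Costs and fees: 20% of £20,760 = £4,152
Total recovery: £20,760 + £4,152 = £24,912

£24,912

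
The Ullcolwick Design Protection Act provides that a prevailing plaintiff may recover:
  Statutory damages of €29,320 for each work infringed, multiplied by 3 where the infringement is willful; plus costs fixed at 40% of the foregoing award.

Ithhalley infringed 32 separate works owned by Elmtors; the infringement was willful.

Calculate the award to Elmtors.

€3,940,608

Statutory damages: 32 × €29,320 = €938,240
Trebled: 3 × €938,240 = €2,814,720
Costs: 40% of €2,814,720 = €1,125,888
Award plus costs: €2,814,720 + €1,125,888 = €3,940,608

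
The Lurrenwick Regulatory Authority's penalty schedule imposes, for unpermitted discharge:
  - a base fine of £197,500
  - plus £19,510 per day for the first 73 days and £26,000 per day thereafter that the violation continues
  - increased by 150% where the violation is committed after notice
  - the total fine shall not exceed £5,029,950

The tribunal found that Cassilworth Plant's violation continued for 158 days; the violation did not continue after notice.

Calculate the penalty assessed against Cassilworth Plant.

First 73 days: 73 × £19,510 = £1,424,230
Remaining days: (158 − 73) × £26,000 = £2,210,000
Per-day component: £1,424,230 + £2,210,000 = £3,634,230
Base plus per-day: £197,500 + £3,634,230 = £3,831,730
The violation did not continue after notice: no 150% increase.
Cap at £5,029,950: £3,831,730 is within the cap, no reduction.

£3,831,730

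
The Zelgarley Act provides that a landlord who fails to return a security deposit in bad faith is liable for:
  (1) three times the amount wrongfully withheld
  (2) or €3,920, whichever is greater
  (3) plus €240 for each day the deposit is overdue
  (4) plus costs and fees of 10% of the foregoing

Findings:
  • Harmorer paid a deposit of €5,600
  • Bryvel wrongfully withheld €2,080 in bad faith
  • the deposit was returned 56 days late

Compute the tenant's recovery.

€21,648

Trebled: 3 × €2,080 = €6,240
Minimum €3,920: €6,240 meets the minimum, no increase.
Late-return penalty: 56 × €240 = €13,440
Damages plus late penalty: €6,240 + €13,440 = €19,680
Costs and fees: 10% of €19,680 = €1,968
Total recovery: €19,680 + €1,968 = €21,648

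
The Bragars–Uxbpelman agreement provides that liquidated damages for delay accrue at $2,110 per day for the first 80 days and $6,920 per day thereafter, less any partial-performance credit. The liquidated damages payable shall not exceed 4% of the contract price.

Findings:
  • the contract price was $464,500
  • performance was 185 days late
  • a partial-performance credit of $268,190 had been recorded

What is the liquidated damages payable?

First 80 days: 80 × $2,110 = $168,800
Remaining days: (185 − 80) × $6,920 = $726,600
Accrued per-day damages: $168,800 + $726,600 = $895,400
Less partial-performance credit: $895,400 − $268,190 = $627,210
Cap: 4% of $464,500 = $18,580
Cap at $18,580: $627,210 exceeds the cap → $18,580

$18,580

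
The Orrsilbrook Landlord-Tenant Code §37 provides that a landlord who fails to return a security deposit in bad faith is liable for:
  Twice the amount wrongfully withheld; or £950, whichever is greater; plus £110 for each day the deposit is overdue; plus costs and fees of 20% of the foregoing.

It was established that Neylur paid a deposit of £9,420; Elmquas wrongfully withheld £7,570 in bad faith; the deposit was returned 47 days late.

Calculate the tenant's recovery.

£24,372

Doubled: 2 × £7,570 = £15,140
Minimum £950: £15,140 meets the minimum, no increase.
Late-return penalty: 47 × £110 = £5,170
Damages plus late penalty: £15,140 + £5,170 = £20,310
Costs and fees: 20% of £20,310 = £4,062
Total recovery: £20,310 + £4,062 = £24,372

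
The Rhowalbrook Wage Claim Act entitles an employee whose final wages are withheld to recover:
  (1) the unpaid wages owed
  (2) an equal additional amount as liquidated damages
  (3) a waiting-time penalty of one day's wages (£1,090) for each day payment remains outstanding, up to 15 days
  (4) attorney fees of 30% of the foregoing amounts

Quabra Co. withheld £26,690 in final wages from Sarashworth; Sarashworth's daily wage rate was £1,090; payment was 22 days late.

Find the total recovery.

Liquidated damages (equal amount): £26,690
Penalty days: min(22, 15) = 15
Waiting-time penalty: 15 × £1,090 = £16,350
Subtotal: £26,690 + £26,690 + £16,350 = £69,730
Attorney fees: 30% of £69,730 = £20,919
Total award: £69,730 + £20,919 = £90,649

£90,649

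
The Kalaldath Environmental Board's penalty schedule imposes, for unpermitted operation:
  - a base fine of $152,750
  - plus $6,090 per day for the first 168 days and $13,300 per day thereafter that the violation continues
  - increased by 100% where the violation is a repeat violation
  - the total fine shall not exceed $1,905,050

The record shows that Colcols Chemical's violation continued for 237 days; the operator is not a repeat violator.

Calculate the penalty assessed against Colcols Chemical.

$1,905,050

First 168 days: 168 × $6,090 = $1,023,120
Remaining days: (237 − 168) × $13,300 = $917,700
Per-day component: $1,023,120 + $917,700 = $1,940,820
Base plus per-day: $152,750 + $1,940,820 = $2,093,570
The operator is not a repeat violator: no 100% increase.
Cap at $1,905,050: $2,093,570 exceeds the cap → $1,905,050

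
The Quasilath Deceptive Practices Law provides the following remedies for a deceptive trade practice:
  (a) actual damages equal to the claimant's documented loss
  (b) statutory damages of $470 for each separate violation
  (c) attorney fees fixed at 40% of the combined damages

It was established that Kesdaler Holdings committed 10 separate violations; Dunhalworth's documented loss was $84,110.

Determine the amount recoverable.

$124,334

Statutory damages: 10 × $470 = $4,700
Combined damages: $84,110 + $4,700 = $88,810
Attorney fees: 40% of $88,810 = $35,524
Total recovery: $88,810 + $35,524 = $124,334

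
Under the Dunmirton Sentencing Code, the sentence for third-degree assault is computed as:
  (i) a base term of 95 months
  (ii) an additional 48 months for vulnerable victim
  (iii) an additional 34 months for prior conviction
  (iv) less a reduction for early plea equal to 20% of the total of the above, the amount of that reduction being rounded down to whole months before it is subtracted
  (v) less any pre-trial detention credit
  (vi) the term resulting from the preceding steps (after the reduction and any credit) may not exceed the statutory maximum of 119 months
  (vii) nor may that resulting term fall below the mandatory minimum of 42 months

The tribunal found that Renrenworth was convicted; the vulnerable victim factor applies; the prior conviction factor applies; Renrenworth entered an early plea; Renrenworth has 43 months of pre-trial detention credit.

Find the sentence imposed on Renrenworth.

Vulnerable victim enhancement: +48 months
Prior conviction enhancement: +34 months
Adjusted term: 95 months + 48 months + 34 months = 177 months
Early plea reduction: 20% of 177 months = 35 months (rounded down)
After reduction: 177 − 35 = 142 months
Less pre-trial detention credit: 142 months − 43 months = 99 months
Cap at 119 months: 99 months is within the cap, no reduction.
Minimum 42 months: 99 months meets the minimum, no increase.

99 months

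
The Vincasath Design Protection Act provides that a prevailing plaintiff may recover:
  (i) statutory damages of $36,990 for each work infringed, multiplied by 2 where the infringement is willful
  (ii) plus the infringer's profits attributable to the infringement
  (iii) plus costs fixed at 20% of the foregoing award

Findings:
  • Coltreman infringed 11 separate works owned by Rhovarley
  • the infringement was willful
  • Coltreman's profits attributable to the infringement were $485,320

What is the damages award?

Award: $1,558,920

Statutory damages: 11 × $36,990 = $406,890
Doubled: 2 × $406,890 = $813,780
Combined award: $813,780 + $485,320 = $1,299,100
Costs: 20% of $1,299,100 = $259,820
Award plus costs: $1,299,100 + $259,820 = $1,558,920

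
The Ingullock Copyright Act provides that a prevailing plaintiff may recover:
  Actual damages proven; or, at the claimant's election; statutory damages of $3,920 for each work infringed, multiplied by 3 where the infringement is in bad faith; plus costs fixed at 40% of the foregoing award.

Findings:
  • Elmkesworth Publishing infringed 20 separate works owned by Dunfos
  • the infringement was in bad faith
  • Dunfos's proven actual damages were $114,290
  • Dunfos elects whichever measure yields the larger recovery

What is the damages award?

Statutory damages: 20 × $3,920 = $78,400
Trebled: 3 × $78,400 = $235,200
Greater of actual damages ($114,290) or enhanced statutory damages ($235,200): $235,200
Costs: 40% of $235,200 = $94,080
Award plus costs: $235,200 + $94,080 = $329,280

$329,280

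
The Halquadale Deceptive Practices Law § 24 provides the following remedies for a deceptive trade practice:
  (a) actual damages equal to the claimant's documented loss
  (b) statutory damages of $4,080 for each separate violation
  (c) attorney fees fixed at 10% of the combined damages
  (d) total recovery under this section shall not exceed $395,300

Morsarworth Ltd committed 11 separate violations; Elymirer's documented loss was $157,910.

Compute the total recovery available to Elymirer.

Total recovery: $223,069

Statutory damages: 11 × $4,080 = $44,880
Combined damages: $157,910 + $44,880 = $202,790
Attorney fees: 10% of $202,790 = $20,279
Total before cap: $202,790 + $20,279 = $223,069
Cap at $395,300: $223,069 is within the cap, no reduction.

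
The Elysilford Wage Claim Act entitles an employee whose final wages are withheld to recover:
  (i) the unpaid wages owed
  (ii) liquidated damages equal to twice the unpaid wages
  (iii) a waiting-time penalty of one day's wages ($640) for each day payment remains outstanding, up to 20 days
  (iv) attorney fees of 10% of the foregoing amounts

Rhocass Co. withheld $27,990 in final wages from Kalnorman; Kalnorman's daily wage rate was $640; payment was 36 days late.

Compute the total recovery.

Doubled: 2 × $27,990 = $55,980
Penalty days: min(36, 20) = 20
Waiting-time penalty: 20 × $640 = $12,800
Subtotal: $27,990 + $55,980 + $12,800 = $96,770
Attorney fees: 10% of $96,770 = $9,677
Total award: $96,770 + $9,677 = $106,447

Total award: $106,447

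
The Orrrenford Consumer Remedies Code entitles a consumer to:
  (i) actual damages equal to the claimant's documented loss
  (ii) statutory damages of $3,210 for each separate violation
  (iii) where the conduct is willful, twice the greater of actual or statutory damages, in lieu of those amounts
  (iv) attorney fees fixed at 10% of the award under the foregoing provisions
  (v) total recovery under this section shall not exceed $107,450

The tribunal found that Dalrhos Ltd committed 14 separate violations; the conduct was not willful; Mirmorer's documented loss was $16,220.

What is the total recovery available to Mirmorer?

Statutory damages: 14 × $3,210 = $44,940
Conduct not willful: the in-lieu enhancement does not apply.
Actual plus statutory damages: $16,220 + $44,940 = $61,160
Attorney fees: 10% of $61,160 = $6,116
Total before cap: $61,160 + $6,116 = $67,276
Cap at $107,450: $67,276 is within the cap, no reduction.

$67,276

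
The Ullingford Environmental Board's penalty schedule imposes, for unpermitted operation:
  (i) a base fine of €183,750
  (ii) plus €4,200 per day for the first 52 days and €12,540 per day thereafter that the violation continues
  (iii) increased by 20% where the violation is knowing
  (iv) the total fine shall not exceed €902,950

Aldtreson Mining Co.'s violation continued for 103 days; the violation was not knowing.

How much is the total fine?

First 52 days: 52 × €4,200 = €218,400
Remaining days: (103 − 52) × €12,540 = €639,540
Per-day component: €218,400 + €639,540 = €857,940
Base plus per-day: €183,750 + €857,940 = €1,041,690
The violation was not knowing: no 20% increase.
Cap at €902,950: €1,041,690 exceeds the cap → €902,950

Civil penalty: €902,950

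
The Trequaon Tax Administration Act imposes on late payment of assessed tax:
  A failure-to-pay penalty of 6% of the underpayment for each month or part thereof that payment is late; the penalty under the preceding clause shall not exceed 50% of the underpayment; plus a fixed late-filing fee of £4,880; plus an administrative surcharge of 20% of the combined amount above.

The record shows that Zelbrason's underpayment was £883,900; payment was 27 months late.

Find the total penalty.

Accrued rate: 6% × 27 = 162%, capped at 50% → 50%
Failure-to-pay penalty: 50% of £883,900 = £441,950
Penalty before surcharge: £441,950 + £4,880 = £446,830
Administrative surcharge: 20% of £446,830 = £89,366
Total penalty: £446,830 + £89,366 = £536,196

£536,196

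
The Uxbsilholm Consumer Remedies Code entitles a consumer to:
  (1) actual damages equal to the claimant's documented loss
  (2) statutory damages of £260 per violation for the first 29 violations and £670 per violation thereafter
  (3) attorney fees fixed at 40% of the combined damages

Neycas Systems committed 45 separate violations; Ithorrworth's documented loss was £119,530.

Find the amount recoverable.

First 29 violations: 29 × £260 = £7,540
Remaining violations: (45 − 29) × £670 = £10,720
Statutory damages: £7,540 + £10,720 = £18,260
Combined damages: £119,530 + £18,260 = £137,790
Attorney fees: 40% of £137,790 = £55,116
Total recovery: £137,790 + £55,116 = £192,906

Total recovery: £192,906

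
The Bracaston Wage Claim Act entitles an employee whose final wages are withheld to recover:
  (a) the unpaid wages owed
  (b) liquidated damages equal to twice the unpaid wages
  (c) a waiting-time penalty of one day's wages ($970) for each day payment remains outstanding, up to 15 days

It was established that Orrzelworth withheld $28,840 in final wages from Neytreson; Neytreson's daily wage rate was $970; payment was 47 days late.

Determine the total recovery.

$101,070

Doubled: 2 × $28,840 = $57,680
Penalty days: min(47, 15) = 15
Waiting-time penalty: 15 × $970 = $14,550
Total award: $28,840 + $57,680 + $14,550 = $101,070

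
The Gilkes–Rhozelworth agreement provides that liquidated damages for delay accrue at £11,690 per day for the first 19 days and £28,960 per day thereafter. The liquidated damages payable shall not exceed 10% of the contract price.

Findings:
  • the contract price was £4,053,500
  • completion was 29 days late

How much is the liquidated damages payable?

First 19 days: 19 × £11,690 = £222,110
Remaining days: (29 − 19) × £28,960 = £289,600
Accrued per-day damages: £222,110 + £289,600 = £511,710
Cap: 10% of £4,053,500 = £405,350
Cap at £405,350: £511,710 exceeds the cap → £405,350

£405,350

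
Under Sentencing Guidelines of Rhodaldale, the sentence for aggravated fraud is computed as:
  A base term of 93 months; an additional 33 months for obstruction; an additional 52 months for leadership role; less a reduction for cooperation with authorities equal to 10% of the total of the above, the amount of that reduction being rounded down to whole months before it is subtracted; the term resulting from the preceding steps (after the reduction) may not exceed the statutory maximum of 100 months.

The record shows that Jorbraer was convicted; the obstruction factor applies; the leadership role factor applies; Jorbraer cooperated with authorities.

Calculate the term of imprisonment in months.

100 months

Obstruction enhancement: +33 months
Leadership role enhancement: +52 months
Adjusted term: 93 months + 33 months + 52 months = 178 months
Cooperation with authorities reduction: 10% of 178 months = 17 months (rounded down)
After reduction: 178 − 17 = 161 months
Cap at 100 months: 161 months exceeds the cap → 100 months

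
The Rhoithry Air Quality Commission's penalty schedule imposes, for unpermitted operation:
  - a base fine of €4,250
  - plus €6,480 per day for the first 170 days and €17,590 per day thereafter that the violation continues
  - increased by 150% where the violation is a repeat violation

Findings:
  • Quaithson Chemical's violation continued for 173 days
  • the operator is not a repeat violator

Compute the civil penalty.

€1,158,620

First 170 days: 170 × €6,480 = €1,101,600
Remaining days: (173 − 170) × €17,590 = €52,770
Per-day component: €1,101,600 + €52,770 = €1,154,370
Base plus per-day: €4,250 + €1,154,370 = €1,158,620
The operator is not a repeat violator: no 150% increase.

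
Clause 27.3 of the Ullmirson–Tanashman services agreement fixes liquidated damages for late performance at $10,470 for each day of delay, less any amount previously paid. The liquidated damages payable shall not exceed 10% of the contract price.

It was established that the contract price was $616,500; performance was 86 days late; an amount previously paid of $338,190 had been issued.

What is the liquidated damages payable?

$61,650

Per-day damages: 86 × $10,470 = $900,420
Less amount previously paid: $900,420 − $338,190 = $562,230
Cap: 10% of $616,500 = $61,650
Cap at $61,650: $562,230 exceeds the cap → $61,650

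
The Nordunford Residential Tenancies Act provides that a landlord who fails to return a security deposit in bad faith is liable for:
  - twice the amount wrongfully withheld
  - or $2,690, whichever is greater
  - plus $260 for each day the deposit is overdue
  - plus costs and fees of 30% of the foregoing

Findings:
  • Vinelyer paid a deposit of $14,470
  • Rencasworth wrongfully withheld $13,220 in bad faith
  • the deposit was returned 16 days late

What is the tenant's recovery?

$39,780

Doubled: 2 × $13,220 = $26,440
Minimum $2,690: $26,440 meets the minimum, no increase.
Late-return penalty: 16 × $260 = $4,160
Damages plus late penalty: $26,440 + $4,160 = $30,600
Costs and fees: 30% of $30,600 = $9,180
Total recovery: $30,600 + $9,180 = $39,780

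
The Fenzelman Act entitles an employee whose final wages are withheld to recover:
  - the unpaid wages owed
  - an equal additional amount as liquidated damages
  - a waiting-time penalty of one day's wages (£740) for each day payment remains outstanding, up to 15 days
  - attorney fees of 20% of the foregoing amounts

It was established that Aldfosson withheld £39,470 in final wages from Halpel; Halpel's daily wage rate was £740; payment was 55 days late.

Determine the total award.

Liquidated damages (equal amount): £39,470
Penalty days: min(55, 15) = 15
Waiting-time penalty: 15 × £740 = £11,100
Subtotal: £39,470 + £39,470 + £11,100 = £90,040
Attorney fees: 20% of £90,040 = £18,008
Total award: £90,040 + £18,008 = £108,048

£108,048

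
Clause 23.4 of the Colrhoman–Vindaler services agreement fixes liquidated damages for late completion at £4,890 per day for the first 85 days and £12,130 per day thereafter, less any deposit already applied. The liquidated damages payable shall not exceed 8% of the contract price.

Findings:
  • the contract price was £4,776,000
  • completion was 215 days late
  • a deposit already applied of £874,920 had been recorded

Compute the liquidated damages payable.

First 85 days: 85 × £4,890 = £415,650
Remaining days: (215 − 85) × £12,130 = £1,576,900
Accrued per-day damages: £415,650 + £1,576,900 = £1,992,550
Less deposit already applied: £1,992,550 − £874,920 = £1,117,630
Cap: 8% of £4,776,000 = £382,080
Cap at £382,080: £1,117,630 exceeds the cap → £382,080

£382,080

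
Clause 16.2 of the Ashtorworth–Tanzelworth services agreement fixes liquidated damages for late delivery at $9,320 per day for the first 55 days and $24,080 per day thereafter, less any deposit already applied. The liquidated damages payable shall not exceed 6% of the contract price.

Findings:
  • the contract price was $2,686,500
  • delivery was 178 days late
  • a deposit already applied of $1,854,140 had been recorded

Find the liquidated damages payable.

First 55 days: 55 × $9,320 = $512,600
Remaining days: (178 − 55) × $24,080 = $2,961,840
Accrued per-day damages: $512,600 + $2,961,840 = $3,474,440
Less deposit already applied: $3,474,440 − $1,854,140 = $1,620,300
Cap: 6% of $2,686,500 = $161,190
Cap at $161,190: $1,620,300 exceeds the cap → $161,190

$161,190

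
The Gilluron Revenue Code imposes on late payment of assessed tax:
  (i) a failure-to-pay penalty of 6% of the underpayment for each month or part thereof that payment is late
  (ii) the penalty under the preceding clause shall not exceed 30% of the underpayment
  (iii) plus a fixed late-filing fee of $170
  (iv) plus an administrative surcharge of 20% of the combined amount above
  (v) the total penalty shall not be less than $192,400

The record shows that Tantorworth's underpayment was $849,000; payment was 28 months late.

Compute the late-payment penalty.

$305,844

Accrued rate: 6% × 28 = 168%, capped at 30% → 30%
Failure-to-pay penalty: 30% of $849,000 = $254,700
Penalty before surcharge: $254,700 + $170 = $254,870
Administrative surcharge: 20% of $254,870 = $50,974
Total penalty: $254,870 + $50,974 = $305,844
Minimum $192,400: $305,844 meets the minimum, no increase.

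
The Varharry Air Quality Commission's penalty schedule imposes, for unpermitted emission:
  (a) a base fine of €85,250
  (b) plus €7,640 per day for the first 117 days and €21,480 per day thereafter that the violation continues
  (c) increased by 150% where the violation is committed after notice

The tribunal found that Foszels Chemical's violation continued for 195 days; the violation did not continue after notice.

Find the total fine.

First 117 days: 117 × €7,640 = €893,880
Remaining days: (195 − 117) × €21,480 = €1,675,440
Per-day component: €893,880 + €1,675,440 = €2,569,320
Base plus per-day: €85,250 + €2,569,320 = €2,654,570
The violation did not continue after notice: no 150% increase.

€2,654,570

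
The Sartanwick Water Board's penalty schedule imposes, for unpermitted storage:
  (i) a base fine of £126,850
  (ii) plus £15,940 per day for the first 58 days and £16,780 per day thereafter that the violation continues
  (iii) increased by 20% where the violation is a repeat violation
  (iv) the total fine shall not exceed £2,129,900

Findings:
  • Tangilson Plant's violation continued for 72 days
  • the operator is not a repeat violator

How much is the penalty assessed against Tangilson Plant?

First 58 days: 58 × £15,940 = £924,520
Remaining days: (72 − 58) × £16,780 = £234,920
Per-day component: £924,520 + £234,920 = £1,159,440
Base plus per-day: £126,850 + £1,159,440 = £1,286,290
The operator is not a repeat violator: no 20% increase.
Cap at £2,129,900: £1,286,290 is within the cap, no reduction.

£1,286,290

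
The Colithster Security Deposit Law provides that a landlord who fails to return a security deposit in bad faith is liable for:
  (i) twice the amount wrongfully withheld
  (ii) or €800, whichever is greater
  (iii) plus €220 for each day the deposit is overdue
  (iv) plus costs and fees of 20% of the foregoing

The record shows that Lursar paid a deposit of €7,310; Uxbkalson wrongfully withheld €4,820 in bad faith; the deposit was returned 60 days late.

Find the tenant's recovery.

€27,408

Doubled: 2 × €4,820 = €9,640
Minimum €800: €9,640 meets the minimum, no increase.
Late-return penalty: 60 × €220 = €13,200
Damages plus late penalty: €9,640 + €13,200 = €22,840
Costs and fees: 20% of €22,840 = €4,568
Total recovery: €22,840 + €4,568 = €27,408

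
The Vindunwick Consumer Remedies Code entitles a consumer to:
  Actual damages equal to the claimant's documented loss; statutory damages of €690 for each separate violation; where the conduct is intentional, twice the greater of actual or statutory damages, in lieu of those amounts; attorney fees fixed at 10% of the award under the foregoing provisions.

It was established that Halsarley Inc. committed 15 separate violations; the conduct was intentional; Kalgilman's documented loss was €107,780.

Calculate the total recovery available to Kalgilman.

€237,116

Statutory damages: 15 × €690 = €10,350
Greater of actual damages (€107,780) or statutory damages (€10,350): €107,780
Doubled: 2 × €107,780 = €215,560
Attorney fees: 10% of €215,560 = €21,556
Total recovery: €215,560 + €21,556 = €237,116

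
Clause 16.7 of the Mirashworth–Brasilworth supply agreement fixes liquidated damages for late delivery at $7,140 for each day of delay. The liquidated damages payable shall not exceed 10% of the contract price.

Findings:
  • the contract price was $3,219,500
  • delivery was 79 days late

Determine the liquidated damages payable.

$321,950

Per-day damages: 79 × $7,140 = $564,060
Cap: 10% of $3,219,500 = $321,950
Cap at $321,950: $564,060 exceeds the cap → $321,950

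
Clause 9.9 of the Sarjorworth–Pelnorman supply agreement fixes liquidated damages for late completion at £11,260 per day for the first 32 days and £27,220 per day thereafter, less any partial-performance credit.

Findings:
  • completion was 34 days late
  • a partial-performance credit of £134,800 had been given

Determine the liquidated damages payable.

Liquidated damages: £279,960

First 32 days: 32 × £11,260 = £360,320
Remaining days: (34 − 32) × £27,220 = £54,440
Accrued per-day damages: £360,320 + £54,440 = £414,760
Less partial-performance credit: £414,760 − £134,800 = £279,960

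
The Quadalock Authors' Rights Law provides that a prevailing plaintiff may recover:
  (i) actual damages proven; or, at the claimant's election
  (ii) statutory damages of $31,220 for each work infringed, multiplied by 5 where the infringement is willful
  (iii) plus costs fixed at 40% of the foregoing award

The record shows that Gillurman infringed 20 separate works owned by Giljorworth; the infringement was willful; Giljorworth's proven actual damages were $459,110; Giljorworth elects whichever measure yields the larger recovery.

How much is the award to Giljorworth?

$4,370,800

Statutory damages: 20 × $31,220 = $624,400
Multiplied by 5: 5 × $624,400 = $3,122,000
Greater of actual damages ($459,110) or enhanced statutory damages ($3,122,000): $3,122,000
Costs: 40% of $3,122,000 = $1,248,800
Award plus costs: $3,122,000 + $1,248,800 = $4,370,800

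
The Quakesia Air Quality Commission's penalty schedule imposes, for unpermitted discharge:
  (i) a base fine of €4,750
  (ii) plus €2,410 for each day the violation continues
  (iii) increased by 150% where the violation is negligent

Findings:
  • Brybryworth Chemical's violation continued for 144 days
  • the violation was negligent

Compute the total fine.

€879,475

Per-day component: 144 × €2,410 = €347,040
Base plus per-day: €4,750 + €347,040 = €351,790
Enhancement: 150% of €351,790 = €527,685
Enhanced fine: €351,790 + €527,685 = €879,475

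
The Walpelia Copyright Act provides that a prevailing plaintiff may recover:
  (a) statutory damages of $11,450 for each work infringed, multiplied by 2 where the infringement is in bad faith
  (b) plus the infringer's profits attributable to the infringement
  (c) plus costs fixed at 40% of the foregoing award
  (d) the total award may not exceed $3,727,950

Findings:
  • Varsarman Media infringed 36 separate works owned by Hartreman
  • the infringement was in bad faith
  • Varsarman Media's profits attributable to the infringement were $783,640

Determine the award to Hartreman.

Statutory damages: 36 × $11,450 = $412,200
Doubled: 2 × $412,200 = $824,400
Combined award: $824,400 + $783,640 = $1,608,040
Costs: 40% of $1,608,040 = $643,216
Award plus costs: $1,608,040 + $643,216 = $2,251,256
Cap at $3,727,950: $2,251,256 is within the cap, no reduction.

Award: $2,251,256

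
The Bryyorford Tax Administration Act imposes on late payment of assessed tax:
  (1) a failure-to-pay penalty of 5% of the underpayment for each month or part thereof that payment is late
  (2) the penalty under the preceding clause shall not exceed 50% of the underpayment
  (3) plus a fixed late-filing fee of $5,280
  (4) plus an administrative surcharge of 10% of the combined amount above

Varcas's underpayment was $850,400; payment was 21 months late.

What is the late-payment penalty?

$473,528

Accrued rate: 5% × 21 = 105%, capped at 50% → 50%
Failure-to-pay penalty: 50% of $850,400 = $425,200
Penalty before surcharge: $425,200 + $5,280 = $430,480
Administrative surcharge: 10% of $430,480 = $43,048
Total penalty: $430,480 + $43,048 = $473,528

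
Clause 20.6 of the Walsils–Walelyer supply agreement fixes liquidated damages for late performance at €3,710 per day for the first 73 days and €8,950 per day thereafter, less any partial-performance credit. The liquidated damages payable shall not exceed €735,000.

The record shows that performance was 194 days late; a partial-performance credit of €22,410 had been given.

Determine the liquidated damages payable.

€735,000

First 73 days: 73 × €3,710 = €270,830
Remaining days: (194 − 73) × €8,950 = €1,082,950
Accrued per-day damages: €270,830 + €1,082,950 = €1,353,780
Less partial-performance credit: €1,353,780 − €22,410 = €1,331,370
Cap at €735,000: €1,331,370 exceeds the cap → €735,000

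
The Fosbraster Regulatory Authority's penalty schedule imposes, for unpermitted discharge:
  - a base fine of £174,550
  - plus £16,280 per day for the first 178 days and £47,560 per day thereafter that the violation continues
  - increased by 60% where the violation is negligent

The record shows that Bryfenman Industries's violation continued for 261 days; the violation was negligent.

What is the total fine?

Civil penalty: £11,231,792

First 178 days: 178 × £16,280 = £2,897,840
Remaining days: (261 − 178) × £47,560 = £3,947,480
Per-day component: £2,897,840 + £3,947,480 = £6,845,320
Base plus per-day: £174,550 + £6,845,320 = £7,019,870
Enhancement: 60% of £7,019,870 = £4,211,922
Enhanced fine: £7,019,870 + £4,211,922 = £11,231,792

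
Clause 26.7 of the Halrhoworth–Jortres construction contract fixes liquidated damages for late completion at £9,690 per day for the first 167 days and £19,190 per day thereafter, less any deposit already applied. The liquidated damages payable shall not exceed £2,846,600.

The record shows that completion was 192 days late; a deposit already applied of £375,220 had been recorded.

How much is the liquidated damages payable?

First 167 days: 167 × £9,690 = £1,618,230
Remaining days: (192 − 167) × £19,190 = £479,750
Accrued per-day damages: £1,618,230 + £479,750 = £2,097,980
Less deposit already applied: £2,097,980 − £375,220 = £1,722,760
Cap at £2,846,600: £1,722,760 is within the cap, no reduction.

£1,722,760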